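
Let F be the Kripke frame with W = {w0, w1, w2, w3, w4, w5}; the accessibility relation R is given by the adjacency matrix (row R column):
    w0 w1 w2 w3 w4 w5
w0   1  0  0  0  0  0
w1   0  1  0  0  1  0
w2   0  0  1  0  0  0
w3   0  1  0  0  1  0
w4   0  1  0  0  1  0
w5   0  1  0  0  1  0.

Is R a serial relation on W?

Serial: yes — every world has a successor (e.g. w0 R w0).

Yes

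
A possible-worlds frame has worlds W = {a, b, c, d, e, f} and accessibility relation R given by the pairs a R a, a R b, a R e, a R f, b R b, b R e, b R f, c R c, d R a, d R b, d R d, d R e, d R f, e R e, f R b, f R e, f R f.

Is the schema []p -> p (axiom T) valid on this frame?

Yes

By correspondence theory, T is valid on a frame iff R is reflexive.
Reflexive: yes — every world is R-related to itself.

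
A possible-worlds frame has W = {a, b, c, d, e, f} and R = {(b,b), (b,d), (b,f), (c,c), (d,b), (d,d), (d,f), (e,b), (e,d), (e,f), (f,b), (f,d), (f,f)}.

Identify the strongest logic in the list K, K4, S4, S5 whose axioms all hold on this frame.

K4

Transitive (axiom 4): yes — every two-step R-path is closed by a direct edge.
Reflexive (axiom T): no — a is not related to itself.
Euclidean (axiom 5): yes — any two successors of a common world are R-related.
So F validates K, K4; S4 would additionally require R to be reflexive. The strongest is K4.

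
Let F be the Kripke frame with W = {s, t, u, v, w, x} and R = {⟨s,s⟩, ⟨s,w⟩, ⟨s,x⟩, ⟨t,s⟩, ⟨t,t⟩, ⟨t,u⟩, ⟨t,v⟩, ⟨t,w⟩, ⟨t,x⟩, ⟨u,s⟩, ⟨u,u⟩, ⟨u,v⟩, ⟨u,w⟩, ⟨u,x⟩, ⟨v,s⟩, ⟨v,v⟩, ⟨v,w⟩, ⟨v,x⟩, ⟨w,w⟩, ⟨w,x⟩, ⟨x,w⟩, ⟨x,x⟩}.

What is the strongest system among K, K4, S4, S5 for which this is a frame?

Transitive (axiom 4): yes — every two-step R-path is closed by a direct edge.
Reflexive (axiom T): yes — every world is R-related to itself.
Euclidean (axiom 5): no — t R s and t R u, but not s R u.
So F validates K, K4, S4; S5 would additionally require R to be Euclidean. The strongest is S4.

S4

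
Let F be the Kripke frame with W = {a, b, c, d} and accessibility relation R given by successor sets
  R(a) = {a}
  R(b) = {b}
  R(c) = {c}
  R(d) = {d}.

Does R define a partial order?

Reflexive: yes — every world is R-related to itself.
Transitive: yes — every two-step R-path is closed by a direct edge.
Antisymmetric: yes — no distinct pair is related both ways.
So R is a partial order.

Yes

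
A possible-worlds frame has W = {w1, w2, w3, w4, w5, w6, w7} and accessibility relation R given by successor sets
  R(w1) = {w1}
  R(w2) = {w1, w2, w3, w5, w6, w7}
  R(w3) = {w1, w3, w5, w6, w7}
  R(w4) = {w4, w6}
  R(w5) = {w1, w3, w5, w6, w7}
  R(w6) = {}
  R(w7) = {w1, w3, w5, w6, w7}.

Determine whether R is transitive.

Transitive: yes — every two-step R-path is closed by a direct edge.

Yes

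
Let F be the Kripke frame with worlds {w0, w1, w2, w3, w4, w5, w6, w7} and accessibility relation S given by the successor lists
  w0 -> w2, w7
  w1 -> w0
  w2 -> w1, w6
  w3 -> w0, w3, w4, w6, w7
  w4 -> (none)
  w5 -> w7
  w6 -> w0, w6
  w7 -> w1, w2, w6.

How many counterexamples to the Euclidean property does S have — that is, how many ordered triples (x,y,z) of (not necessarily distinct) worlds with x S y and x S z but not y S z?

32

Enumerating: (w0,w2,w2), (w0,w2,w7), (w0,w7,w7), (w1,w0,w0), (w2,w1,w1), (w2,w1,w6), (w2,w6,w1), (w3,w0,w0), (w3,w0,w3), (w3,w0,w4), (w3,w0,w6), (w3,w4,w0), … and 20 more.
Total: 32.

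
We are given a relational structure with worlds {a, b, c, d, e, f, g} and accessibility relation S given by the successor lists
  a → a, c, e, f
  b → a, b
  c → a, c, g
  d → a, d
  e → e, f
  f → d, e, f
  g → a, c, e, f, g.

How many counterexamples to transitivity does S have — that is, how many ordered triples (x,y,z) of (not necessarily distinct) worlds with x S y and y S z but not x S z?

15

Enumerating: (a,c,g), (a,f,d), (b,a,c), (b,a,e), (b,a,f), (c,a,e), (c,a,f), (c,g,e), (c,g,f), (d,a,c), (d,a,e), (d,a,f), (e,f,d), (f,d,a), (g,f,d).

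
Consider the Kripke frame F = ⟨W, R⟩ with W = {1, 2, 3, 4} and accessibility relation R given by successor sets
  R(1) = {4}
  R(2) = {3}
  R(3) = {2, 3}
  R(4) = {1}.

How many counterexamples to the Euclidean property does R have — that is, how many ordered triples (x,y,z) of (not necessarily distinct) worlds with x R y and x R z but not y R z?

3

Enumerating: (1,4,4), (3,2,2), (4,1,1).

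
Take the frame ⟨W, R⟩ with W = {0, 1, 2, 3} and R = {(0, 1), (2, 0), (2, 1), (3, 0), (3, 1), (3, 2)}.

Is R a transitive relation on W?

Yes

Transitive: yes — every two-step R-path is closed by a direct edge.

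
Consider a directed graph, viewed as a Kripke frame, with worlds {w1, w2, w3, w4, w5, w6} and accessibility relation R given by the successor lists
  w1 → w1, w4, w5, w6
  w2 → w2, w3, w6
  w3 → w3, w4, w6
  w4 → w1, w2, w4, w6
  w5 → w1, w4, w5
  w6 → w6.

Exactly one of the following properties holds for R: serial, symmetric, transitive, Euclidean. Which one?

serial

Serial: yes — every world has a successor (e.g. w1 R w1).
Symmetric: no — w1 R w6 but not w6 R w1.
Transitive: no — w1 R w4 and w4 R w2, but not w1 R w2.
Euclidean: no — w1 R w4 and w1 R w5, but not w4 R w5.
Only serial holds.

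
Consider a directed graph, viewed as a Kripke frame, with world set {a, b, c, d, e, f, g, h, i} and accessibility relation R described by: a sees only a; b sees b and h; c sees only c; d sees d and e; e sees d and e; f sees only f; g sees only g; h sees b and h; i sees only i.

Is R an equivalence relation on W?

Reflexive: yes — every world is R-related to itself.
Symmetric: yes — every pair in R has its reverse in R.
Transitive: yes — every two-step R-path is closed by a direct edge.
So R is an equivalence relation.

Yes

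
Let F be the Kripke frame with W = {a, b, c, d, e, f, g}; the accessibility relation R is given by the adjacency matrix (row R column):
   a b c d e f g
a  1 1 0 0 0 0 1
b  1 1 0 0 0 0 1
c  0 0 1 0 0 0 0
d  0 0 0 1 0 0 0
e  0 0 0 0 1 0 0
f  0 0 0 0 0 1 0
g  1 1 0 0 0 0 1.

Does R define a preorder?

Yes

Reflexive: yes — every world is R-related to itself.
Transitive: yes — every two-step R-path is closed by a direct edge.
So R is a preorder.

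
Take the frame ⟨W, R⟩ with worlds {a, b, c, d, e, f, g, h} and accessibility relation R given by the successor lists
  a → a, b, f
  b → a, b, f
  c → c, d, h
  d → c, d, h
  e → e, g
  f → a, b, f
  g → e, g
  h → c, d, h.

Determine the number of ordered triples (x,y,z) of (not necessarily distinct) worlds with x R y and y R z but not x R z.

R is transitive; there are no such tuples.

0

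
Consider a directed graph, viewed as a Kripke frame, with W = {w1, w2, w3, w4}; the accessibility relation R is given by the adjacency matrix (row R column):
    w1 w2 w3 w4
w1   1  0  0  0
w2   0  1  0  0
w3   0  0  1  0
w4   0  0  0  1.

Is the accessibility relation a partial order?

Yes

Reflexive: yes — every world is R-related to itself.
Transitive: yes — every two-step R-path is closed by a direct edge.
Antisymmetric: yes — no distinct pair is related both ways.
So R is a partial order.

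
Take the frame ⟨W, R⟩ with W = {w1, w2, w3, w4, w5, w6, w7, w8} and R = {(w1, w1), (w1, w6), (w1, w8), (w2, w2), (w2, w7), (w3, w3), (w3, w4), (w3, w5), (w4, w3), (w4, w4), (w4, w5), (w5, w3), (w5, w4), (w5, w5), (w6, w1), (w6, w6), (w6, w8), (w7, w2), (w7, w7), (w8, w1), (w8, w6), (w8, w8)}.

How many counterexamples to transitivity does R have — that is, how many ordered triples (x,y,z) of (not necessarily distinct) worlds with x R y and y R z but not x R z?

0

R is transitive; there are no such tuples.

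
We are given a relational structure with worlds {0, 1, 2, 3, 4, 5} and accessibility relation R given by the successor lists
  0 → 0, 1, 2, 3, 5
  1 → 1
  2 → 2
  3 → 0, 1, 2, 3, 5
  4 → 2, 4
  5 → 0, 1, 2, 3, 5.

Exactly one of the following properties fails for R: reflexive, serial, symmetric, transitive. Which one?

symmetric

Reflexive: yes — every world is R-related to itself.
Serial: yes — every world has a successor (e.g. 0 R 0).
Symmetric: no — 0 R 1 but not 1 R 0.
Transitive: yes — every two-step R-path is closed by a direct edge.
Only symmetric fails.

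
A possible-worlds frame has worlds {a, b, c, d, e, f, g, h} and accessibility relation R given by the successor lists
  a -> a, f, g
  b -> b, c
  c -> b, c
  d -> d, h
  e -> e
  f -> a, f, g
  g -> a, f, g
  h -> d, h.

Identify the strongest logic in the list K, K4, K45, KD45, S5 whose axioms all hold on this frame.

S5

Transitive (axiom 4): yes — every two-step R-path is closed by a direct edge.
Euclidean (axiom 5): yes — any two successors of a common world are R-related.
Serial (axiom D): yes — every world has a successor (e.g. a R a).
Reflexive (axiom T): yes — every world is R-related to itself.
So F validates K, K4, K45, KD45, S5. The strongest is S5.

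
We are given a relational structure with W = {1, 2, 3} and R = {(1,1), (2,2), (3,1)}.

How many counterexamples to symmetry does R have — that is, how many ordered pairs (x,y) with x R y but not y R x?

Enumerating: (3,1).

1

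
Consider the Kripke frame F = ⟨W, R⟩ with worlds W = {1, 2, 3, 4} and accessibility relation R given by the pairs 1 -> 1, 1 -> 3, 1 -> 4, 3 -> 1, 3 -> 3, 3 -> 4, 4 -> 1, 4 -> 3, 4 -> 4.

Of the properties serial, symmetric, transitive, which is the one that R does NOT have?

Serial: no — 2 has no R-successor.
Symmetric: yes — every pair in R has its reverse in R.
Transitive: yes — every two-step R-path is closed by a direct edge.
Only serial fails.

serial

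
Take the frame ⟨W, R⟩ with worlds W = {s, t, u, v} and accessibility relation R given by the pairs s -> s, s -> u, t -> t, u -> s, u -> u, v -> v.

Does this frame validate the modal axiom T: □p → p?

The schema T characterises exactly the reflexive frames.
Reflexive: yes — every world is R-related to itself.

Yes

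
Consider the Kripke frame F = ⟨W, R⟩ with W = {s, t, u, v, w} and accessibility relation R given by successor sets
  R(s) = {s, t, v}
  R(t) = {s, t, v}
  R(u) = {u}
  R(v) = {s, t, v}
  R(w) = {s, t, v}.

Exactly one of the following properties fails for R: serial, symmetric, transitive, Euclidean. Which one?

Serial: yes — every world has a successor (e.g. s R s).
Symmetric: no — w R s but not s R w.
Transitive: yes — every two-step R-path is closed by a direct edge.
Euclidean: yes — any two successors of a common world are R-related.
Only symmetric fails.

symmetric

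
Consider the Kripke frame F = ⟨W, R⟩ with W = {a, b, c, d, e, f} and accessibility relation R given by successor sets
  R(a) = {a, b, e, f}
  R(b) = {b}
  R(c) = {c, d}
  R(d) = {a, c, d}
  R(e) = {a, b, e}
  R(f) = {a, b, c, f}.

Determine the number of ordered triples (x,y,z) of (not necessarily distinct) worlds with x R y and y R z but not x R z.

Enumerating: (a,f,c), (c,d,a), (d,a,b), (d,a,e), (d,a,f), (e,a,f), (f,a,e), (f,c,d).

8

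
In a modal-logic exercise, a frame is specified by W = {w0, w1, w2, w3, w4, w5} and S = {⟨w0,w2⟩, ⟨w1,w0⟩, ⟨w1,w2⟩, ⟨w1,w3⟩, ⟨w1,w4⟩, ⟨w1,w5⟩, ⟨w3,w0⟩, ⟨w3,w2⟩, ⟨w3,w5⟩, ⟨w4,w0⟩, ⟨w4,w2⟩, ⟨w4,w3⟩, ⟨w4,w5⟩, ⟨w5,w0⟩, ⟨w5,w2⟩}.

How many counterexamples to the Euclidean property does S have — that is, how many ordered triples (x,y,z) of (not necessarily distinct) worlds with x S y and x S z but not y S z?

35

Enumerating: (w0,w2,w2), (w1,w0,w0), (w1,w0,w3), (w1,w0,w4), (w1,w0,w5), (w1,w2,w0), (w1,w2,w2), (w1,w2,w3), (w1,w2,w4), (w1,w2,w5), (w1,w3,w3), (w1,w3,w4), … and 23 more.
Total: 35.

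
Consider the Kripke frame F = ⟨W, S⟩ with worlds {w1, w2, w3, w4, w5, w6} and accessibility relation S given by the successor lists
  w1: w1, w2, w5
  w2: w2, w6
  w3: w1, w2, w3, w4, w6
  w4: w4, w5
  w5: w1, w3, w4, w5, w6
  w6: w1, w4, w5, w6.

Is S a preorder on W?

Reflexive: yes — every world is S-related to itself.
Transitive: no — w1 S w2 and w2 S w6, but not w1 S w6.
So S is not a preorder.

No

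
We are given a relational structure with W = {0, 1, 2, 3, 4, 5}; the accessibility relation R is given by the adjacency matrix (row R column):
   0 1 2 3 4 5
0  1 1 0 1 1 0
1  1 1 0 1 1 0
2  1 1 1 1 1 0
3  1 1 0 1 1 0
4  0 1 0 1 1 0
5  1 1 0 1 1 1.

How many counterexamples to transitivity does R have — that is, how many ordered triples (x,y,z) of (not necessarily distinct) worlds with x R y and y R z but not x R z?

2

Enumerating: (4,1,0), (4,3,0).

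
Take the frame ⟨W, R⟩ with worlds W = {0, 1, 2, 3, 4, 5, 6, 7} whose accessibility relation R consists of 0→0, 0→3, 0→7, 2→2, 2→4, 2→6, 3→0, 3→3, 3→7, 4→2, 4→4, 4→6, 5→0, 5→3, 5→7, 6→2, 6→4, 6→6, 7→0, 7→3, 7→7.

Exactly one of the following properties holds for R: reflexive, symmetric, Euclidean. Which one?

Euclidean

Reflexive: no — 1 is not related to itself.
Symmetric: no — 5 R 0 but not 0 R 5.
Euclidean: yes — any two successors of a common world are R-related.
Only Euclidean holds.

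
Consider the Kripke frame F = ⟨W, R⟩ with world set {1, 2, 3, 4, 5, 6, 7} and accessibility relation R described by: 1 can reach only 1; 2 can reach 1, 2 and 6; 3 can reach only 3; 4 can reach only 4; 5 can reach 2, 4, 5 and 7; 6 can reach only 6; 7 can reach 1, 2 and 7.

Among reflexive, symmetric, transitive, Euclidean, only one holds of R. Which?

reflexive

Reflexive: yes — every world is R-related to itself.
Symmetric: no — 2 R 1 but not 1 R 2.
Transitive: no — 5 R 2 and 2 R 1, but not 5 R 1.
Euclidean: no — 2 R 1 and 2 R 6, but not 1 R 6.
Only reflexive holds.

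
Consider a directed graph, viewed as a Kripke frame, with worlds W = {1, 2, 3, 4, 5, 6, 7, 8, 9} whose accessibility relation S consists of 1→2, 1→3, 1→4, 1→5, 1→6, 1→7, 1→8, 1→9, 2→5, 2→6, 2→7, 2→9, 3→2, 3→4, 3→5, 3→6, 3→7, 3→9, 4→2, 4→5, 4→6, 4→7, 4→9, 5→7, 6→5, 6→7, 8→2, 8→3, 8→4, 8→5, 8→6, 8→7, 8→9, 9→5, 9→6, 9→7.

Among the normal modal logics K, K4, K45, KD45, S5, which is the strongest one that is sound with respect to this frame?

K4

Transitive (axiom 4): yes — every two-step S-path is closed by a direct edge.
Euclidean (axiom 5): no — 1 S 2 and 1 S 3, but not 2 S 3.
Serial (axiom D): no — 7 has no S-successor.
Reflexive (axiom T): no — 1 is not related to itself.
So F validates K, K4; K45 would additionally require S to be Euclidean. The strongest is K4.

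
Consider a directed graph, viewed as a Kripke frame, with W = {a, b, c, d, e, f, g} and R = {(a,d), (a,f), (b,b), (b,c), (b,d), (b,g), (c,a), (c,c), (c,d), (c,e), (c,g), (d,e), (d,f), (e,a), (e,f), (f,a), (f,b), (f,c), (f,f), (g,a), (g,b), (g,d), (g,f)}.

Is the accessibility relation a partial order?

No

Reflexive: no — a is not related to itself.
Transitive: no — a R d and d R e, but not a R e.
Antisymmetric: no — a R f and f R a with a ≠ f.
So R is not a partial order.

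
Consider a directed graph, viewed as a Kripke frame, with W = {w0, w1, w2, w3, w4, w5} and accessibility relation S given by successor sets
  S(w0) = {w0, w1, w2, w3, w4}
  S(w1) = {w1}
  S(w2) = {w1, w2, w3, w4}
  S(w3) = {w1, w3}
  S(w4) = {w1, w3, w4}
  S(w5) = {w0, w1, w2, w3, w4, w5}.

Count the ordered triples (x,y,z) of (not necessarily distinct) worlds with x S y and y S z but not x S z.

0

S is transitive; there are no such tuples.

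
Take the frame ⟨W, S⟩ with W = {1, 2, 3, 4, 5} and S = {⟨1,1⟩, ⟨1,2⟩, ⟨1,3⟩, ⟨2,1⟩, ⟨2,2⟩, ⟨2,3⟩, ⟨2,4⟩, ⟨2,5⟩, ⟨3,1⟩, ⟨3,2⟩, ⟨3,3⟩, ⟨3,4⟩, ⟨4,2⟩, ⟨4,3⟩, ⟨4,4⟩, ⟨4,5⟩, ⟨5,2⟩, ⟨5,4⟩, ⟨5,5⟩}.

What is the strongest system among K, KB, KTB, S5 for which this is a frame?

Symmetric (axiom B): yes — every pair in S has its reverse in S.
Reflexive (axiom T): yes — every world is S-related to itself.
Euclidean (axiom 5): no — 2 S 1 and 2 S 4, but not 1 S 4.
So F validates K, KB, KTB; S5 would additionally require S to be Euclidean. The strongest is KTB.

KTB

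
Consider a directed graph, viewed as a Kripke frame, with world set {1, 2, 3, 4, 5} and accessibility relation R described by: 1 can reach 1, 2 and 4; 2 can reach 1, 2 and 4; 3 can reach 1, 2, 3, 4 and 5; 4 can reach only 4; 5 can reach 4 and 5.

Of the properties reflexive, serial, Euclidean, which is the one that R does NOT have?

Reflexive: yes — every world is R-related to itself.
Serial: yes — every world has a successor (e.g. 1 R 1).
Euclidean: no — 1 R 4 and 1 R 2, but not 4 R 2.
Only Euclidean fails.

Euclidean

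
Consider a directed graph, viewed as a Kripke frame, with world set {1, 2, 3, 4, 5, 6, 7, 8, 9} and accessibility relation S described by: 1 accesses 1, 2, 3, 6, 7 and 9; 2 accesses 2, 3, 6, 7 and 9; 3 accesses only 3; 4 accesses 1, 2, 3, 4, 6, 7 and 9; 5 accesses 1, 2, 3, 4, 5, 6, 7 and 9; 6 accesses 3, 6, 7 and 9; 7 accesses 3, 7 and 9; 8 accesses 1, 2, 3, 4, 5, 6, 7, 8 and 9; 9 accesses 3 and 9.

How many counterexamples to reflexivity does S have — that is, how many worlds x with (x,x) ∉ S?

0

S is reflexive; there are no such worlds.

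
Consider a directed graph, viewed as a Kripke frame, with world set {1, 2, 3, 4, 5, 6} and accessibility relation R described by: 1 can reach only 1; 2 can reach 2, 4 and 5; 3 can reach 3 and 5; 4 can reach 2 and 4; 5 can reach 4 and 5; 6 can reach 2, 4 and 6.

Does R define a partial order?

Reflexive: yes — every world is R-related to itself.
Transitive: no — 3 R 5 and 5 R 4, but not 3 R 4.
Antisymmetric: no — 2 R 4 and 4 R 2 with 2 ≠ 4.
So R is not a partial order.

No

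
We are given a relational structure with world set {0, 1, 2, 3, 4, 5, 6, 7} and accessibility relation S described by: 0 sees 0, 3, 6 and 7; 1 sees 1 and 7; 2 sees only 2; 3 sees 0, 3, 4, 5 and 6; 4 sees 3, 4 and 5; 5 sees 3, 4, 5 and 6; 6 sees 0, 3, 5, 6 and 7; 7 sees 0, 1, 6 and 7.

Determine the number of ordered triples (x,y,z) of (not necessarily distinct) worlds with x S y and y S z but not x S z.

Enumerating: (0,3,4), (0,3,5), (0,6,5), (0,7,1), (1,7,0), (1,7,6), (3,0,7), (3,6,7), (4,3,0), (4,3,6), (4,5,6), (5,3,0), … and 8 more.
Total: 20.

20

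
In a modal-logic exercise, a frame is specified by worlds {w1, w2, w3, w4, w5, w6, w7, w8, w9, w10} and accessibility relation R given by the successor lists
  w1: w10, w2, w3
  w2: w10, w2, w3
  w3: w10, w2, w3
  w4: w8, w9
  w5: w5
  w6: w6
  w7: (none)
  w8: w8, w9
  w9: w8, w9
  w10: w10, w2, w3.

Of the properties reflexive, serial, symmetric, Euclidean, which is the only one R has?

Euclidean

Reflexive: no — w1 is not related to itself.
Serial: no — w7 has no R-successor.
Symmetric: no — w1 R w10 but not w10 R w1.
Euclidean: yes — any two successors of a common world are R-related.
Only Euclidean holds.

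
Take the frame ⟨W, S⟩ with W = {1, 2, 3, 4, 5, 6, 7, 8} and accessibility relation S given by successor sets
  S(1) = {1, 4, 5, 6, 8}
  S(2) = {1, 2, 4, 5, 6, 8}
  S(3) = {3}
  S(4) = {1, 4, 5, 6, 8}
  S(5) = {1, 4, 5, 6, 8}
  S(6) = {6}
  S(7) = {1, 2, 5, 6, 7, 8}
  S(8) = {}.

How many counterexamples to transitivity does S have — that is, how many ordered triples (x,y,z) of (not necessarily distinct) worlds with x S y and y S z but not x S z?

Enumerating: (7,1,4), (7,2,4), (7,5,4).

3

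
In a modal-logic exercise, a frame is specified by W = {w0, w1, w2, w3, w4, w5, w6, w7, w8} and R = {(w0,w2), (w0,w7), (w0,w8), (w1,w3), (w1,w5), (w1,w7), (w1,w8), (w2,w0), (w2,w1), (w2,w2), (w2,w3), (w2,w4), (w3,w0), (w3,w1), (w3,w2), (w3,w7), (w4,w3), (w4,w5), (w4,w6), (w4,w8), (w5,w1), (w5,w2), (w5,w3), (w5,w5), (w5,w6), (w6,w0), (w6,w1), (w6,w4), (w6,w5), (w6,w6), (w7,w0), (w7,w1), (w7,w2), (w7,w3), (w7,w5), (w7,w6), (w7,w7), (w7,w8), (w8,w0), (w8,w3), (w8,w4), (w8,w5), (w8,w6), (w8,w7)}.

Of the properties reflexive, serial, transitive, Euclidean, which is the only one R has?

serial

Reflexive: no — w0 is not related to itself.
Serial: yes — every world has a successor (e.g. w0 R w2).
Transitive: no — w0 R w2 and w2 R w1, but not w0 R w1.
Euclidean: no — w0 R w2 and w0 R w7, but not w2 R w7.
Only serial holds.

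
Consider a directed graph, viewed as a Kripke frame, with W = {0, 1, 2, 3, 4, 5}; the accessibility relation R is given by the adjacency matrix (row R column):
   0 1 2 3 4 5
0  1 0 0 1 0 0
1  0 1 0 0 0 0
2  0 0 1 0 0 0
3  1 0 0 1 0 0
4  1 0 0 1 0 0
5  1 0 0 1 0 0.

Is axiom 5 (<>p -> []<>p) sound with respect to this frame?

Yes

Axiom 5 corresponds to the accessibility relation being Euclidean.
Euclidean: yes — any two successors of a common world are R-related.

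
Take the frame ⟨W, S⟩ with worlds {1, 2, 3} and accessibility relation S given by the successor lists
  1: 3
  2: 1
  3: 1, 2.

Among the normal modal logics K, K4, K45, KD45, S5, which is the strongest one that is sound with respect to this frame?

Transitive (axiom 4): no — 1 S 3 and 3 S 2, but not 1 S 2.
Euclidean (axiom 5): no — 3 S 1 and 3 S 2, but not 1 S 2.
Serial (axiom D): yes — every world has a successor (e.g. 1 S 3).
Reflexive (axiom T): no — 1 is not related to itself.
So F validates K; K4 would additionally require S to be transitive. The strongest is K.

K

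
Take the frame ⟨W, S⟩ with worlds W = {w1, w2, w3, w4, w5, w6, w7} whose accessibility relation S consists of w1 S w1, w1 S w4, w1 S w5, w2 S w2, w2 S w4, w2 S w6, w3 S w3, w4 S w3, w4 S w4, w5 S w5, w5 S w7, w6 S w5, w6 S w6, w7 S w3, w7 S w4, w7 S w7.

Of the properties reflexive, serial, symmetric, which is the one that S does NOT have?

Reflexive: yes — every world is S-related to itself.
Serial: yes — every world has a successor (e.g. w1 S w1).
Symmetric: no — w1 S w4 but not w4 S w1.
Only symmetric fails.

symmetric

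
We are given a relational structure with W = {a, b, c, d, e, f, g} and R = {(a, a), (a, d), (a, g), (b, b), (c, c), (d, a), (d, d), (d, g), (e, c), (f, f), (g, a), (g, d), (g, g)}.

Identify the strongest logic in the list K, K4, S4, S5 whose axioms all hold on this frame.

K4

Transitive (axiom 4): yes — every two-step R-path is closed by a direct edge.
Reflexive (axiom T): no — e is not related to itself.
Euclidean (axiom 5): yes — any two successors of a common world are R-related.
So F validates K, K4; S4 would additionally require R to be reflexive. The strongest is K4.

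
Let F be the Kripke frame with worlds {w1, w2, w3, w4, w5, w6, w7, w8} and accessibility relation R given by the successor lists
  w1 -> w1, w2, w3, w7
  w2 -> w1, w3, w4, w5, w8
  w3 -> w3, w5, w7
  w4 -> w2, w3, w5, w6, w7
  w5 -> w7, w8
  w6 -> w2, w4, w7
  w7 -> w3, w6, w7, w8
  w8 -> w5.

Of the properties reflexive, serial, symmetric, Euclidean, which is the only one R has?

serial

Reflexive: no — w2 is not related to itself.
Serial: yes — every world has a successor (e.g. w1 R w1).
Symmetric: no — w1 R w3 but not w3 R w1.
Euclidean: no — w1 R w2 and w1 R w7, but not w2 R w7.
Only serial holds.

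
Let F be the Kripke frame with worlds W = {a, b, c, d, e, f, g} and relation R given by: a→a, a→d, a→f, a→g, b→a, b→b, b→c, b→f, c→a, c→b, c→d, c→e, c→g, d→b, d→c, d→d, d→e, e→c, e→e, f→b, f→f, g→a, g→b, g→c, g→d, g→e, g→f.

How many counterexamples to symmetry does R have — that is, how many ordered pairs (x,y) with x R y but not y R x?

Enumerating: (a,d), (a,f), (b,a), (c,a), (d,b), (d,e), (g,b), (g,d), (g,e), (g,f).

10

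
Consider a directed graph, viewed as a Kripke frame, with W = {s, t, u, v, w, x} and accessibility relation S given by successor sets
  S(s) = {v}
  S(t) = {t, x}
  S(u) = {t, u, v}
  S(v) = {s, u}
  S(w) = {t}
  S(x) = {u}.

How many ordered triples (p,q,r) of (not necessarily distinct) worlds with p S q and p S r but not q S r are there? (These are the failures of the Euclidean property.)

Enumerating: (s,v,v), (t,x,t), (t,x,x), (u,t,u), (u,t,v), (u,v,t), (u,v,v), (v,s,s), (v,s,u), (v,u,s).

10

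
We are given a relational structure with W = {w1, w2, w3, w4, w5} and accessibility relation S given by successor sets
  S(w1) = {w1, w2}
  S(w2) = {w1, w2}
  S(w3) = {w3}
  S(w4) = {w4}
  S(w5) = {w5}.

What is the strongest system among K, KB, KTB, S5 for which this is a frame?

Symmetric (axiom B): yes — every pair in S has its reverse in S.
Reflexive (axiom T): yes — every world is S-related to itself.
Euclidean (axiom 5): yes — any two successors of a common world are S-related.
So F validates K, KB, KTB, S5. The strongest is S5.

S5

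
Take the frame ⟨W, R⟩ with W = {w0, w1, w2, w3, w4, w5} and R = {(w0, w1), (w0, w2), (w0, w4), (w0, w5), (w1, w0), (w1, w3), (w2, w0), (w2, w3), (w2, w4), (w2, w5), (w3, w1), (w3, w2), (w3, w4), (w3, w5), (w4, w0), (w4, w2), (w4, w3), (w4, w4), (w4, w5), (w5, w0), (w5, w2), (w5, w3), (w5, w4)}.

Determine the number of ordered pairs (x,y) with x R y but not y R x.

R is symmetric; there are no such tuples.

0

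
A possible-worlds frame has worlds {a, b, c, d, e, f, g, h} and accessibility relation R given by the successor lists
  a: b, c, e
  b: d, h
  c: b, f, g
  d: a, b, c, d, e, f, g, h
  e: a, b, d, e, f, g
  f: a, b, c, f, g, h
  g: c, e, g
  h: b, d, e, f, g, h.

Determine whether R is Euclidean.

No

Euclidean: no — a R b and a R c, but not b R c.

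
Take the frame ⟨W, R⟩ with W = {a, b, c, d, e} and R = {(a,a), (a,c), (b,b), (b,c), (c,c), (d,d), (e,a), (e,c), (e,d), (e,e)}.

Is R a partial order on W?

Yes

Reflexive: yes — every world is R-related to itself.
Transitive: yes — every two-step R-path is closed by a direct edge.
Antisymmetric: yes — no distinct pair is related both ways.
So R is a partial order.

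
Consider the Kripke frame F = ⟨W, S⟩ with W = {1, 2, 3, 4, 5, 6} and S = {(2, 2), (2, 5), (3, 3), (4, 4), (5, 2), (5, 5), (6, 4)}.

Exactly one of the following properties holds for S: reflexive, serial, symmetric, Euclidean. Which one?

Euclidean

Reflexive: no — 1 is not related to itself.
Serial: no — 1 has no S-successor.
Symmetric: no — 6 S 4 but not 4 S 6.
Euclidean: yes — any two successors of a common world are S-related.
Only Euclidean holds.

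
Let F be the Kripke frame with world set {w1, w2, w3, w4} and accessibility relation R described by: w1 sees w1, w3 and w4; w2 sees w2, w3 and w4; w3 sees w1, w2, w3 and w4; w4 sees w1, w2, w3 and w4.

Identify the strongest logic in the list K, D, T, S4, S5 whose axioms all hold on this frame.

Serial (axiom D): yes — every world has a successor (e.g. w1 R w1).
Reflexive (axiom T): yes — every world is R-related to itself.
Transitive (axiom 4): no — w1 R w3 and w3 R w2, but not w1 R w2.
Euclidean (axiom 5): no — w3 R w1 and w3 R w2, but not w1 R w2.
So F validates K, D, T; S4 would additionally require R to be transitive. The strongest is T.

T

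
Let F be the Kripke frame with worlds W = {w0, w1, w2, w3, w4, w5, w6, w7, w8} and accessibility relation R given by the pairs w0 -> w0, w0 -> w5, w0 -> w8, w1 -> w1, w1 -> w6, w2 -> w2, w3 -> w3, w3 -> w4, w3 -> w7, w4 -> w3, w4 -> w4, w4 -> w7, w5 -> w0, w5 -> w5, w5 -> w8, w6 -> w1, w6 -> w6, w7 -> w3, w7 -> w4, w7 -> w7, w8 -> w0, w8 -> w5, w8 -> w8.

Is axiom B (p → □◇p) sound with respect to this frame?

Yes

Axiom B corresponds to the accessibility relation being symmetric.
Symmetric: yes — every pair in R has its reverse in R.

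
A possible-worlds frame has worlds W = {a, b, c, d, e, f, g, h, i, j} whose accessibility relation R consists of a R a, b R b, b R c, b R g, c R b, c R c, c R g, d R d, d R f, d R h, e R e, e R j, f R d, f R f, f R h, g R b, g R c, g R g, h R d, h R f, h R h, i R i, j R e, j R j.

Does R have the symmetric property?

Yes

Symmetric: yes — every pair in R has its reverse in R.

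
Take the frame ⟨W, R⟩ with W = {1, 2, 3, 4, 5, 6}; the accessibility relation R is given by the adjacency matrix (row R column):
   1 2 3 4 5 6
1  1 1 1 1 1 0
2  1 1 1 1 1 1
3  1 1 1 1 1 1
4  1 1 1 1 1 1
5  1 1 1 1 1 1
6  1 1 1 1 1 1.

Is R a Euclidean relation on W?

Euclidean: no — 2 R 1 and 2 R 6, but not 1 R 6.

No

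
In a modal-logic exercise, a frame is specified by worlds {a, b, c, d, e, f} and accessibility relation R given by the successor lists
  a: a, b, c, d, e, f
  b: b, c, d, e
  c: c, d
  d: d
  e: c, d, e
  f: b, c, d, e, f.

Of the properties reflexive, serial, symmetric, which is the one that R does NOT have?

symmetric

Reflexive: yes — every world is R-related to itself.
Serial: yes — every world has a successor (e.g. a R a).
Symmetric: no — a R b but not b R a.
Only symmetric fails.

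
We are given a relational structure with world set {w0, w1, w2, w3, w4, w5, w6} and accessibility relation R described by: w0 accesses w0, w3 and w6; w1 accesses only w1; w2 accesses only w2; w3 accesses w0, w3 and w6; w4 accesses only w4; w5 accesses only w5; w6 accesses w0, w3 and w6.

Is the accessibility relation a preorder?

Yes

Reflexive: yes — every world is R-related to itself.
Transitive: yes — every two-step R-path is closed by a direct edge.
So R is a preorder.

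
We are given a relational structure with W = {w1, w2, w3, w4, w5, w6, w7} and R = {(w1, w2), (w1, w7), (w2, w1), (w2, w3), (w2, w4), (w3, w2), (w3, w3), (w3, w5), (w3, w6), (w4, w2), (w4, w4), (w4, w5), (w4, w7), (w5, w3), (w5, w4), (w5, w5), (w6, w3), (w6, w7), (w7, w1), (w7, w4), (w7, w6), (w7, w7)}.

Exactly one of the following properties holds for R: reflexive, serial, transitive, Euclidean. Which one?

Reflexive: no — w1 is not related to itself.
Serial: yes — every world has a successor (e.g. w1 R w2).
Transitive: no — w1 R w2 and w2 R w3, but not w1 R w3.
Euclidean: no — w1 R w2 and w1 R w7, but not w2 R w7.
Only serial holds.

serial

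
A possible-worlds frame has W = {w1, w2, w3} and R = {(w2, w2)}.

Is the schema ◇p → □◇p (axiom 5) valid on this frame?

Yes

The schema 5 characterises exactly the Euclidean frames.
Euclidean: yes — any two successors of a common world are R-related.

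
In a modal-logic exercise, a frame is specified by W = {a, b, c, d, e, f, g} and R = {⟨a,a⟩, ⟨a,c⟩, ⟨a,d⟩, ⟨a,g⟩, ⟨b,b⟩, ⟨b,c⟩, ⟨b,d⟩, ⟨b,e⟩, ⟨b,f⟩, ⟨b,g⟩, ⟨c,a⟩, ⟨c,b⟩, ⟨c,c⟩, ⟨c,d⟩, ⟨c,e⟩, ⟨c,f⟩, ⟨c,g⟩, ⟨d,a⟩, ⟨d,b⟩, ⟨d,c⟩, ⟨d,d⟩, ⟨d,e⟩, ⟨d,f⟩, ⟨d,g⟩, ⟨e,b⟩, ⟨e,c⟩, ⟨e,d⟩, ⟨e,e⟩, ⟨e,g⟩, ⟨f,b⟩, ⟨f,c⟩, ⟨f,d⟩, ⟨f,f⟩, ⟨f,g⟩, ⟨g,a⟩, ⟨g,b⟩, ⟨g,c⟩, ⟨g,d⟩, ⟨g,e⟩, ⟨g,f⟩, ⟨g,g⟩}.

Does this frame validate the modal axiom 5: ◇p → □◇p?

No

The schema 5 characterises exactly the Euclidean frames.
Euclidean: no — b R e and b R f, but not e R f.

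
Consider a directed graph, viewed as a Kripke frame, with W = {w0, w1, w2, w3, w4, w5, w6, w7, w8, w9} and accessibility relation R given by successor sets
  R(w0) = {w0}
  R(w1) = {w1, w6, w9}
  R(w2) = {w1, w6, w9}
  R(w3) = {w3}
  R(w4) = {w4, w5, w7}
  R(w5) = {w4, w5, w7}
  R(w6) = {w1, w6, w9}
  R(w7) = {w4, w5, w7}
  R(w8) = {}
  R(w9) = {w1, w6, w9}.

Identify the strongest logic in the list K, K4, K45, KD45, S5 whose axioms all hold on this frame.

Transitive (axiom 4): yes — every two-step R-path is closed by a direct edge.
Euclidean (axiom 5): yes — any two successors of a common world are R-related.
Serial (axiom D): no — w8 has no R-successor.
Reflexive (axiom T): no — w2 is not related to itself.
So F validates K, K4, K45; KD45 would additionally require R to be serial. The strongest is K45.

K45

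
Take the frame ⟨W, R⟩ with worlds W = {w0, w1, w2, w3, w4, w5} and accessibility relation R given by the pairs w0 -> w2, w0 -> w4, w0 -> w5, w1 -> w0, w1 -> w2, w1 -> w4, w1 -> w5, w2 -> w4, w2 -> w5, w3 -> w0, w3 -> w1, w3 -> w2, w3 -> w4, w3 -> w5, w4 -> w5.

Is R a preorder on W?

No

Reflexive: no — w0 is not related to itself.
Transitive: yes — every two-step R-path is closed by a direct edge.
So R is not a preorder.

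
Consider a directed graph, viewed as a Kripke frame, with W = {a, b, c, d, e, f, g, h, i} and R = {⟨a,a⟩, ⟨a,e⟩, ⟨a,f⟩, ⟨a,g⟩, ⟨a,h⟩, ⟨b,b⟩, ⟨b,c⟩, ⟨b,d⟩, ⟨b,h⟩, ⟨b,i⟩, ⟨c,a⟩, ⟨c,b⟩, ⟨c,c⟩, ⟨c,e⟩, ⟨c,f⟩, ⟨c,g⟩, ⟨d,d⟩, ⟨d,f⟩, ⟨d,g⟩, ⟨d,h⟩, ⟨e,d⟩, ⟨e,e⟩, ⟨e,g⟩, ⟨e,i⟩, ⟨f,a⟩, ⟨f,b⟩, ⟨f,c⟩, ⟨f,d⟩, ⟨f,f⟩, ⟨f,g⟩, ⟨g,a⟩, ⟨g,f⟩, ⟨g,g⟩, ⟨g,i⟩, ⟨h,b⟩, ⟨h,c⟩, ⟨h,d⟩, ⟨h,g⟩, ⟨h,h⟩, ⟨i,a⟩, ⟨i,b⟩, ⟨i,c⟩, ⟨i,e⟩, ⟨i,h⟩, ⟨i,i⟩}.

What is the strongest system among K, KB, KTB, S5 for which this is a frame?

K

Symmetric (axiom B): no — a R e but not e R a.
Reflexive (axiom T): yes — every world is R-related to itself.
Euclidean (axiom 5): no — a R e and a R f, but not e R f.
So F validates K; KB would additionally require R to be symmetric. The strongest is K.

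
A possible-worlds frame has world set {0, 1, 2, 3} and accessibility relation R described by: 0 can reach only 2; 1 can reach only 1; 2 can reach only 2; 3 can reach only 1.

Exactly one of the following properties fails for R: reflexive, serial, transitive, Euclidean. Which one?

reflexive

Reflexive: no — 0 is not related to itself.
Serial: yes — every world has a successor (e.g. 0 R 2).
Transitive: yes — every two-step R-path is closed by a direct edge.
Euclidean: yes — any two successors of a common world are R-related.
Only reflexive fails.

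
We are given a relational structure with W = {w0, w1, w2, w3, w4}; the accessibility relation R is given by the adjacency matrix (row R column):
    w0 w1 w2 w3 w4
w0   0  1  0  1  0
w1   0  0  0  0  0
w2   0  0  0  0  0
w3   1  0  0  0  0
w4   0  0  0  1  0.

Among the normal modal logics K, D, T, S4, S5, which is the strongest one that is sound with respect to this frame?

Serial (axiom D): no — w1 has no R-successor.
Reflexive (axiom T): no — w0 is not related to itself.
Transitive (axiom 4): no — w3 R w0 and w0 R w1, but not w3 R w1.
Euclidean (axiom 5): no — w0 R w1 and w0 R w3, but not w1 R w3.
So F validates K; D would additionally require R to be serial. The strongest is K.

K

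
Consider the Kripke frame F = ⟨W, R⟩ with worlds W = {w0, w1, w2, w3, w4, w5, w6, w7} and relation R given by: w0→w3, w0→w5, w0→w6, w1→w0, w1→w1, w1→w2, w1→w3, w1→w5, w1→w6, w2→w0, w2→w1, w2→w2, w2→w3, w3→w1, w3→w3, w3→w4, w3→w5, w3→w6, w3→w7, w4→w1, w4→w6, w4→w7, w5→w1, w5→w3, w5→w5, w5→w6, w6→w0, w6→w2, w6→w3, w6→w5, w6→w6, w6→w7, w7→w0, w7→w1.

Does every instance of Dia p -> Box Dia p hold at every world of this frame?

Axiom 5 corresponds to the accessibility relation being Euclidean.
Euclidean: no — w1 R w0 and w1 R w2, but not w0 R w2.

No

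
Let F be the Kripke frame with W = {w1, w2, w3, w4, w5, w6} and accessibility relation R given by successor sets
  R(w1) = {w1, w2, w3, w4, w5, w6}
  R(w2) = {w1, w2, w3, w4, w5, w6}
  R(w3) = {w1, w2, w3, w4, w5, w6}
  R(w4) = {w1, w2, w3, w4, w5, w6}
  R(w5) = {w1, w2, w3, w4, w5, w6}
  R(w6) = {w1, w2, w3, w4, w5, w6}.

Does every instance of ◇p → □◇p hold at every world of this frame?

Axiom 5 corresponds to the accessibility relation being Euclidean.
Euclidean: yes — any two successors of a common world are R-related.

Yes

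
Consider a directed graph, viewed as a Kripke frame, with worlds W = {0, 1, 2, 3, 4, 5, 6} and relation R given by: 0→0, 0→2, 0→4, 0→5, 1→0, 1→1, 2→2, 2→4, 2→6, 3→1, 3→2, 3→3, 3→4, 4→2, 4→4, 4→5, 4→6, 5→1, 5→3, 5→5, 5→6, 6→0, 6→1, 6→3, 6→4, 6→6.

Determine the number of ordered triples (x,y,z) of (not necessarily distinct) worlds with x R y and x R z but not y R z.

37

Enumerating: (0,2,0), (0,2,5), (0,4,0), (0,5,0), (0,5,2), (0,5,4), (1,0,1), (2,6,2), (3,1,2), (3,1,3), (3,1,4), (3,2,1), … and 25 more.
Total: 37.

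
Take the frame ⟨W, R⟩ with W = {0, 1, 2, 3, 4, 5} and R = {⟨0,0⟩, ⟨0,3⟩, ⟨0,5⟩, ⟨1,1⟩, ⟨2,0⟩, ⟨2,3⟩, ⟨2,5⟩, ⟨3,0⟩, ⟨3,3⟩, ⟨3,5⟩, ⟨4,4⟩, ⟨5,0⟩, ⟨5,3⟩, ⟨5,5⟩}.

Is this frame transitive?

Yes

Transitive: yes — every two-step R-path is closed by a direct edge.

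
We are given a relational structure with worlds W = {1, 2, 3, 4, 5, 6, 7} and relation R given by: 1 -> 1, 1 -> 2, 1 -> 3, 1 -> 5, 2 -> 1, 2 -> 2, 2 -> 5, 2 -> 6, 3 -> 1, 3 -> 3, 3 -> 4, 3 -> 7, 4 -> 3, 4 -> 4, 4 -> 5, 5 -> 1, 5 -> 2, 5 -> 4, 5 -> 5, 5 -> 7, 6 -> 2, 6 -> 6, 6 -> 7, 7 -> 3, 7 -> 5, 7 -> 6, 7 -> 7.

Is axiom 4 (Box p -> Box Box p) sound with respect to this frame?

Axiom 4 corresponds to the accessibility relation being transitive.
Transitive: no — 1 R 2 and 2 R 6, but not 1 R 6.

No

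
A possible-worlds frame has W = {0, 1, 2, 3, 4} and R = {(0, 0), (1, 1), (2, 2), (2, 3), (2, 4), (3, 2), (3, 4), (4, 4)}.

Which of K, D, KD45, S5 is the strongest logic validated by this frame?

Serial (axiom D): yes — every world has a successor (e.g. 0 R 0).
Euclidean (axiom 5): no — 2 R 4 and 2 R 3, but not 4 R 3.
Transitive (axiom 4): no — 3 R 2 and 2 R 3, but not 3 R 3.
Reflexive (axiom T): no — 3 is not related to itself.
So F validates K, D; KD45 would additionally require R to be Euclidean and transitive. The strongest is D.

D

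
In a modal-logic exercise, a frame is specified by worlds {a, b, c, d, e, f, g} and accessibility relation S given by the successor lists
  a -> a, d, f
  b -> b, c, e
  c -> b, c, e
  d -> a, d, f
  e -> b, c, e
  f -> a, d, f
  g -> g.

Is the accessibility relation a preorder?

Yes

Reflexive: yes — every world is S-related to itself.
Transitive: yes — every two-step S-path is closed by a direct edge.
So S is a preorder.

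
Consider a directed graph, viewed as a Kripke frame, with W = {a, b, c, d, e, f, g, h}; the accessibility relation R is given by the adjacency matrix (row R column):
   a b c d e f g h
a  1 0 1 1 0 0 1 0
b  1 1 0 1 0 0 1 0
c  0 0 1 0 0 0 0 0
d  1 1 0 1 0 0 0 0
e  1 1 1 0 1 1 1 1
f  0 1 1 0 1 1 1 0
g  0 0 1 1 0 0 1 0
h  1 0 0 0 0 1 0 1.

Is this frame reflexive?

Reflexive: yes — every world is R-related to itself.

Yes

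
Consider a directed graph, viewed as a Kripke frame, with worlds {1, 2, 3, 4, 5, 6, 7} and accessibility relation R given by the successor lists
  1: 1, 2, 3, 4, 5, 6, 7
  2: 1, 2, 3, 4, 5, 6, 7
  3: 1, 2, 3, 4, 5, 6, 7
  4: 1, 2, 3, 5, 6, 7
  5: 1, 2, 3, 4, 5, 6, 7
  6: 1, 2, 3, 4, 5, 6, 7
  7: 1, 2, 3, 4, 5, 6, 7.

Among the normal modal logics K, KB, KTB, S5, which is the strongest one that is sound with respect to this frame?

Symmetric (axiom B): yes — every pair in R has its reverse in R.
Reflexive (axiom T): no — 4 is not related to itself.
Euclidean (axiom 5): no — 1 R 4 and 1 R 4, but not 4 R 4.
So F validates K, KB; KTB would additionally require R to be reflexive. The strongest is KB.

KB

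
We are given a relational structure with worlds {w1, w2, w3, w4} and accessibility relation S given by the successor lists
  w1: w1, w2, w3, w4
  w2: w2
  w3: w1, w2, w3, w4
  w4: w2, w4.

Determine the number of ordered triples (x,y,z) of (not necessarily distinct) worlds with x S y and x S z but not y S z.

Enumerating: (w1,w2,w1), (w1,w2,w3), (w1,w2,w4), (w1,w4,w1), (w1,w4,w3), (w3,w2,w1), (w3,w2,w3), (w3,w2,w4), (w3,w4,w1), (w3,w4,w3), (w4,w2,w4).

11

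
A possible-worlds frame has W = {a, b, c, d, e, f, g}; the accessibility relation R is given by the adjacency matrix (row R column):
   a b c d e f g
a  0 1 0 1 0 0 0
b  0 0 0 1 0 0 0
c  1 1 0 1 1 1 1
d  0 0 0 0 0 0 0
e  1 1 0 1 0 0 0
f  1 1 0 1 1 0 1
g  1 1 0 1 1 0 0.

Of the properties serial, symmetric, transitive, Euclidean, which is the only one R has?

transitive

Serial: no — d has no R-successor.
Symmetric: no — a R b but not b R a.
Transitive: yes — every two-step R-path is closed by a direct edge.
Euclidean: no — a R d and a R b, but not d R b.
Only transitive holds.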